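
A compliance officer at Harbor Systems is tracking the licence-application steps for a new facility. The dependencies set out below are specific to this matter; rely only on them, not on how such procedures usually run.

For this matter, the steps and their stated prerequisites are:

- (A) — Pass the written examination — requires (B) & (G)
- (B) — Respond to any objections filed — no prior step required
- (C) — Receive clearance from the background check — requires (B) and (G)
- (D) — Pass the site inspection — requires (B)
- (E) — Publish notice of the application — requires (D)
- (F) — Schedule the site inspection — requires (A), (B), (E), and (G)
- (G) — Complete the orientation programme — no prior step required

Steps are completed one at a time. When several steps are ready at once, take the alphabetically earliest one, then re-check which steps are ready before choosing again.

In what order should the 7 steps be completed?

(B) → (D) → (E) → (G) → (A) → (C) → (F)

(B) and (G) have no prerequisites; (B) has the earlier label, so (B) is first.
(D) now also ready, so the ready set is {(D), (G)}; (D) has the earlier label → (D).
Ready: (E) and (G). (E) has the earlier label → (E).
That leaves (G) as the only ready step → (G).
Now (A) and (C) have their prerequisites met. (A) has the earlier label, so (A) next.
Now (C) and (F) have their prerequisites met. (C) has the earlier label, so (C) next.
(F) is the only step now ready → (F).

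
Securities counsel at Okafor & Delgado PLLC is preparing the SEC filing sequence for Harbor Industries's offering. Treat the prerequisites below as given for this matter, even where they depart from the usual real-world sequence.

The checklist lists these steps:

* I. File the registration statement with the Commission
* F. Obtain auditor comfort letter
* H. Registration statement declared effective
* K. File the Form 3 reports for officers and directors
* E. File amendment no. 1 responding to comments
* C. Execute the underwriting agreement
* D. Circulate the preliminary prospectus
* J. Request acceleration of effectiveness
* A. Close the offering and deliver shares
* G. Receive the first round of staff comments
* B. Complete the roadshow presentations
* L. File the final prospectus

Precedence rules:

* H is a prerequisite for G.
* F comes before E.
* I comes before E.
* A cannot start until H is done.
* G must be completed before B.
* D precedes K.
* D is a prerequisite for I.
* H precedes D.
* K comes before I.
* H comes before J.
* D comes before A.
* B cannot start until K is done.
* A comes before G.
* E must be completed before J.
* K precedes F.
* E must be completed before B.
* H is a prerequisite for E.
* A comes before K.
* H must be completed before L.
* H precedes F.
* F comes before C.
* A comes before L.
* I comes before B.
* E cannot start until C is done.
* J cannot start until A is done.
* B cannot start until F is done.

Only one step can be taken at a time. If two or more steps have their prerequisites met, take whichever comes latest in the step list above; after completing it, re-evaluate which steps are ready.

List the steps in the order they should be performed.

H has no prerequisites → H first.
D needed H, now all done → D.
A is the only step now ready → A.
L, G and K are all available; L is listed later → L.
Ready: G and K. G is listed later → G.
K needed A and D, now all done → K.
Ready: F and I. F is listed later → F.
Now C and I have their prerequisites met. C is listed later, so C next.
I is the only step now ready → I.
E needed C, H, F and I, now all done → E.
Ready: B and J. B is listed later → B.
That leaves J as the only ready step → J.

H → D → A → L → G → K → F → C → I → E → B → J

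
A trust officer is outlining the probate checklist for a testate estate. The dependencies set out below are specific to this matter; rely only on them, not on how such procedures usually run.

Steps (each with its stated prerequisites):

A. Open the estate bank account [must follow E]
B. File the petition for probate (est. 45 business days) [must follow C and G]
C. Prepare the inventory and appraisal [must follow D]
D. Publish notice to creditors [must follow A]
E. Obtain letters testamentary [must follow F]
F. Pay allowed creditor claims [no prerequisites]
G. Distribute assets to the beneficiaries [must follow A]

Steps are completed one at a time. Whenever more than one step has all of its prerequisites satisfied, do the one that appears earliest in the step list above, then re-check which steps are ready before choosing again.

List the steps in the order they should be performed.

F, E, A, D, C, G, B

F has no prerequisites → F first.
E needed F, now all done → E.
That leaves A as the only ready step → A.
Ready: D and G. D is listed earlier → D.
C now also ready, so the ready set is {C, G}; C is listed earlier → C.
Next only G has its prerequisites met → G.
That leaves B as the only ready step → B.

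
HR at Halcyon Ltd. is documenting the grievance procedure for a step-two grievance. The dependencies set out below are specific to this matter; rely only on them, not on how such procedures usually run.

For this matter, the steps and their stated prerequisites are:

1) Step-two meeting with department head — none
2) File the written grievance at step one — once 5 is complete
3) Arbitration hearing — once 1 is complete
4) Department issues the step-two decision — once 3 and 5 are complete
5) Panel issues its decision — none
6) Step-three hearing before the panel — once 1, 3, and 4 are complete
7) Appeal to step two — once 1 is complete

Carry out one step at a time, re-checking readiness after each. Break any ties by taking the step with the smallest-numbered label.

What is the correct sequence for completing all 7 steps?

1, 3, 5, 2, 4, 6, 7

Nothing is required for 1 and 5. 1 has the earlier label → 1 first.
Now 3, 5 and 7 have their prerequisites met. 3 has the earlier label, so 3 next.
Now 5 and 7 have their prerequisites met. 5 has the earlier label, so 5 next.
2, 4 and 7 are all available; 2 has the earlier label → 2.
Now 4 and 7 have their prerequisites met. 4 has the earlier label, so 4 next.
6 now also ready, so the ready set is {6, 7}; 6 has the earlier label → 6.
7 needed 1, now all done → 7.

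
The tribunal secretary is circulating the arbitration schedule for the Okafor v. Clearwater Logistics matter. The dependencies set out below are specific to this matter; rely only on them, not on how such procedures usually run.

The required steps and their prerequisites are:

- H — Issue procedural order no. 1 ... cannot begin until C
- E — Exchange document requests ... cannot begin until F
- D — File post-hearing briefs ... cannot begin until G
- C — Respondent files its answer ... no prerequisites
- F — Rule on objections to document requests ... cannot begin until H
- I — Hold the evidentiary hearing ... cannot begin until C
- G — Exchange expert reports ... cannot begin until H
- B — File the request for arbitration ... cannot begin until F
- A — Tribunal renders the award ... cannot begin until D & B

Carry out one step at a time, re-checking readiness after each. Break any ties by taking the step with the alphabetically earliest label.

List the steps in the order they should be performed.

C has no prerequisites → C first.
Ready: H and I. H has the earlier label → H.
Ready: F, G and I. F has the earlier label → F.
Now B, E, G and I have their prerequisites met. B has the earlier label, so B next.
Now E, G and I have their prerequisites met. E has the earlier label, so E next.
Ready: G and I. G has the earlier label → G.
Ready: D and I. D has the earlier label → D.
A now also ready, so the ready set is {A, I}; A has the earlier label → A.
I needed C, now all done → I.

C, H, F, B, E, G, D, A, I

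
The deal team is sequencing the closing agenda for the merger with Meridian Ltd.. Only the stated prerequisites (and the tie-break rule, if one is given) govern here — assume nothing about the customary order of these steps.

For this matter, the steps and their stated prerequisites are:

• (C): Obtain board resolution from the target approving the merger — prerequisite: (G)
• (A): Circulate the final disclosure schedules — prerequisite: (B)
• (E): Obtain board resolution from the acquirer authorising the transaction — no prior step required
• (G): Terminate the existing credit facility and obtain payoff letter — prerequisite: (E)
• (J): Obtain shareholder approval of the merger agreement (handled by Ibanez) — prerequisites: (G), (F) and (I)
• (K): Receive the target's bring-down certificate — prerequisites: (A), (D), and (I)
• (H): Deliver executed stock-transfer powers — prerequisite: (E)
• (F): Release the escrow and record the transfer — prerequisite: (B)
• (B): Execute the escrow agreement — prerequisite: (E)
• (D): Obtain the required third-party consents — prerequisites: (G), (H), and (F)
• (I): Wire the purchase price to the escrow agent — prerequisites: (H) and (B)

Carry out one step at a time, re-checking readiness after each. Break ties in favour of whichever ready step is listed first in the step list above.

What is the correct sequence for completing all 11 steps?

(E) is the only step with nothing outstanding, so it goes first.
(G), (H) and (B) are all available; (G) is listed earlier → (G).
Now (C), (H) and (B) have their prerequisites met. (C) is listed earlier, so (C) next.
Now (H) and (B) have their prerequisites met. (H) is listed earlier, so (H) next.
(B) needed (E), now all done → (B).
Ready: (A), (F) and (I). (A) is listed earlier → (A).
Now (F) and (I) have their prerequisites met. (F) is listed earlier, so (F) next.
Now (D) and (I) have their prerequisites met. (D) is listed earlier, so (D) next.
(I) needed (H) and (B), now all done → (I).
(J) and (K) are both available; (J) is listed earlier → (J).
(K) is the only step now ready → (K).

(E), (G), (C), (H), (B), (A), (F), (D), (I), (J), (K)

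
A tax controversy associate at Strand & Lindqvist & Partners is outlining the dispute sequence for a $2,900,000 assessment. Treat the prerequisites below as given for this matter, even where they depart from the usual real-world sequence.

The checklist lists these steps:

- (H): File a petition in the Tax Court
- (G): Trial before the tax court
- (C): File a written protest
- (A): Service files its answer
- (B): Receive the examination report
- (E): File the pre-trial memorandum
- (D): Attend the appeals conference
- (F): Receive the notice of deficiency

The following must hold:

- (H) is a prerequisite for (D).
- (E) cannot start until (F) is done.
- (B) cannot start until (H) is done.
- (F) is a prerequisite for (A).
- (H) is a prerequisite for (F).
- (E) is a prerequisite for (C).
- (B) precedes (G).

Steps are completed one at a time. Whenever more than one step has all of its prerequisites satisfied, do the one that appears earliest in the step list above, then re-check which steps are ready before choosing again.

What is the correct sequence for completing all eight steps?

(H), (B), (G), (D), (F), (A), (E), (C)

Only (H) has no prerequisites, so it is first.
(B), (D) and (F) are all available; (B) is listed earlier → (B).
(G), (D) and (F) are all available; (G) is listed earlier → (G).
Now (D) and (F) have their prerequisites met. (D) is listed earlier, so (D) next.
(F) needed (H), now all done → (F).
Now (A) and (E) have their prerequisites met. (A) is listed earlier, so (A) next.
(E) needed (F), now all done → (E).
Next only (C) has its prerequisites met → (C).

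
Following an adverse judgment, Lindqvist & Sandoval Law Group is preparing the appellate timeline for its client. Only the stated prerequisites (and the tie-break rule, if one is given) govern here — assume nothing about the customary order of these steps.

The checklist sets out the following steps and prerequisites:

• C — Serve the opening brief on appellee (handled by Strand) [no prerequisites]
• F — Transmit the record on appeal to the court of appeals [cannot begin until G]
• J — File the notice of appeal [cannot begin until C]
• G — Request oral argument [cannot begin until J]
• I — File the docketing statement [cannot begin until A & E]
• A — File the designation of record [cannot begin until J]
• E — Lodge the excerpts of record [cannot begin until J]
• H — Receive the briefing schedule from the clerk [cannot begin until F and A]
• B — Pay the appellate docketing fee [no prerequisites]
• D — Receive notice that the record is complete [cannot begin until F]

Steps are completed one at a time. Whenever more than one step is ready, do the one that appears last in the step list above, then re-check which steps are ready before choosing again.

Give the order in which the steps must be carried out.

B, C, J, E, A, I, G, F, D, H

Nothing is required for B and C. B is listed later → B first.
That leaves C as the only ready step → C.
That leaves J as the only ready step → J.
Ready: E, A and G. E is listed later → E.
A and G are both available; A is listed later → A.
I and G are both available; I is listed later → I.
That leaves G as the only ready step → G.
Next only F has its prerequisites met → F.
Ready: D and H. D is listed later → D.
H needed A and F, now all done → H.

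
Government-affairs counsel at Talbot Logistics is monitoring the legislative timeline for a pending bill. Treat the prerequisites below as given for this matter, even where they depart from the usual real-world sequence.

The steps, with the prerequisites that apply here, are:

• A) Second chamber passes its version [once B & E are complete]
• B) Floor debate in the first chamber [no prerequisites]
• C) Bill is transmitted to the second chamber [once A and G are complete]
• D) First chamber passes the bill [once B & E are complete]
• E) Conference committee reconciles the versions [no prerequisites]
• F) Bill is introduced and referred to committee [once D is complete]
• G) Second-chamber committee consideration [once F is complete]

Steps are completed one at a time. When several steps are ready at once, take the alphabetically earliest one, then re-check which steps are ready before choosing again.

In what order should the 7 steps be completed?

Nothing is required for B and E. B has the earlier label → B first.
E is the only step now ready → E.
A and D are both available; A has the earlier label → A.
D needed B and E, now all done → D.
F needed D, now all done → F.
Next only G has its prerequisites met → G.
C is the only step now ready → C.

B E A D F G C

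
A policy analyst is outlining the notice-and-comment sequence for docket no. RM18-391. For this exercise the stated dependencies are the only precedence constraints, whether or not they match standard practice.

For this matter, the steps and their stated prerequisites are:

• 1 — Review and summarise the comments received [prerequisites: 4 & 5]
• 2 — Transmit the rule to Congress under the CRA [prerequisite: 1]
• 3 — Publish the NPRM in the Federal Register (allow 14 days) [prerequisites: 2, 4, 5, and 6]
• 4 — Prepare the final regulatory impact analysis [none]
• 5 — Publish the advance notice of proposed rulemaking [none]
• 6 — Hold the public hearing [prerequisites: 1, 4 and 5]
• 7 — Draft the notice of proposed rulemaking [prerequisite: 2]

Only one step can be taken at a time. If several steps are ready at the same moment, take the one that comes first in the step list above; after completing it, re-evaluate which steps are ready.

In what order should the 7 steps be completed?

Nothing is required for 4 and 5. 4 is listed earlier → 4 first.
Next only 5 has its prerequisites met → 5.
1 is the only step now ready → 1.
2 and 6 are both available; 2 is listed earlier → 2.
7 now also ready, so the ready set is {6, 7}; 6 is listed earlier → 6.
3 now also ready, so the ready set is {3, 7}; 3 is listed earlier → 3.
7 needed 2, now all done → 7.

4, 5, 1, 2, 6, 3, 7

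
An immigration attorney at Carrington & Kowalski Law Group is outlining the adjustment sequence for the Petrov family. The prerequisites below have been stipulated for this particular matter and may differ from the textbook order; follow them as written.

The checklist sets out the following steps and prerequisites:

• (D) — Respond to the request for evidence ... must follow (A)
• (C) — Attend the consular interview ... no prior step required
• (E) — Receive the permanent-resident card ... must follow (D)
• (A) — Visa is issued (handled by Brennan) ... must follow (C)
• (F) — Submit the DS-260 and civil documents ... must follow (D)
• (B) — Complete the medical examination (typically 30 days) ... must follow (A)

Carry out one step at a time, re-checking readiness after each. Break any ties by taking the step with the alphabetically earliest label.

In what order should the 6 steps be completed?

(C) → (A) → (B) → (D) → (E) → (F)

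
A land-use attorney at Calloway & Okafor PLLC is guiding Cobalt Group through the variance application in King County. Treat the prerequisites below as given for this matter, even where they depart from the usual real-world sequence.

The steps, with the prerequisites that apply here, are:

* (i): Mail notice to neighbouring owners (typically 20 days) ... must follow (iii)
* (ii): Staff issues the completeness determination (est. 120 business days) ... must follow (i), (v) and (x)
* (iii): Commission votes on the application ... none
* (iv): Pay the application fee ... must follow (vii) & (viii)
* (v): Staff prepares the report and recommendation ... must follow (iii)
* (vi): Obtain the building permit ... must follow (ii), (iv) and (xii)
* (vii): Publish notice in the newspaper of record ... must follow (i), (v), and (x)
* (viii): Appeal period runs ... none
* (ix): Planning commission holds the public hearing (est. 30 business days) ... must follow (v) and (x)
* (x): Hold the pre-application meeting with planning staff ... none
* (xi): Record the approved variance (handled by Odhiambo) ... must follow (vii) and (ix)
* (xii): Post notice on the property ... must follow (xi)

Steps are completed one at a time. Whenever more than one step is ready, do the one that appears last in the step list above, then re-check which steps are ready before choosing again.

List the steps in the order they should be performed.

(x), (viii) and (iii) have no prerequisites; (x) is listed later, so (x) is first.
(viii) and (iii) are both available; (viii) is listed later → (viii).
(iii) is the only step now ready → (iii).
Now (v) and (i) have their prerequisites met. (v) is listed later, so (v) next.
Now (ix) and (i) have their prerequisites met. (ix) is listed later, so (ix) next.
(i) needed (iii), now all done → (i).
(vii) and (ii) are both available; (vii) is listed later → (vii).
(xi) and (iv) now also ready, so the ready set is {(xi), (iv), (ii)}; (xi) is listed later → (xi).
Ready: (xii), (iv) and (ii). (xii) is listed later → (xii).
Ready: (iv) and (ii). (iv) is listed later → (iv).
(ii) needed (x), (v) and (i), now all done → (ii).
(vi) needed (xii), (iv) and (ii), now all done → (vi).

(x) (viii) (iii) (v) (ix) (i) (vii) (xi) (xii) (iv) (ii) (vi)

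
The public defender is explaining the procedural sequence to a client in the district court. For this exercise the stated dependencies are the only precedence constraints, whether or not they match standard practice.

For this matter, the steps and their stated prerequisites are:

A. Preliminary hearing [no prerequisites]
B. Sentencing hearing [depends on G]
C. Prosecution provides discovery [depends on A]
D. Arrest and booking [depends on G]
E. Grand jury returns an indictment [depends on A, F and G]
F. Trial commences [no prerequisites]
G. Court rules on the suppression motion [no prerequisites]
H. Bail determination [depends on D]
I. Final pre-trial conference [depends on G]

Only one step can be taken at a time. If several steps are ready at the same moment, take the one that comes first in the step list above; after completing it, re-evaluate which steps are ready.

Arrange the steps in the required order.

A, C, F, G, B, D, E, H, I

A, F and G have no prerequisites; A is listed earlier, so A is first.
Ready: C, F and G. C is listed earlier → C.
Now F and G have their prerequisites met. F is listed earlier, so F next.
That leaves G as the only ready step → G.
Now B, D, E and I have their prerequisites met. B is listed earlier, so B next.
D, E and I are all available; D is listed earlier → D.
H now also ready, so the ready set is {E, H, I}; E is listed earlier → E.
Now H and I have their prerequisites met. H is listed earlier, so H next.
That leaves I as the only ready step → I.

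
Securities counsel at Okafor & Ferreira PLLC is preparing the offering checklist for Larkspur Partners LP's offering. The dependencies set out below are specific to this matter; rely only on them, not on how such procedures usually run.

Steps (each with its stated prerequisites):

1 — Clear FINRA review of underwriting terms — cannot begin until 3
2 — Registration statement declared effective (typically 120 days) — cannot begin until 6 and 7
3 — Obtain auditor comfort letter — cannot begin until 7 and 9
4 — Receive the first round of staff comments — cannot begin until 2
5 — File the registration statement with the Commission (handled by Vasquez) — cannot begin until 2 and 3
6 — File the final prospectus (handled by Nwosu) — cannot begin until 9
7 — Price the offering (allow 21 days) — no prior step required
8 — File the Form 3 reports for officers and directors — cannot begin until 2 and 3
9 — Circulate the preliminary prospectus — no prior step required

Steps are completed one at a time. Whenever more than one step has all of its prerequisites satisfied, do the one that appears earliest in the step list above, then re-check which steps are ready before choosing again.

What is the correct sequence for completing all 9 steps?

7 9 3 1 6 2 4 5 8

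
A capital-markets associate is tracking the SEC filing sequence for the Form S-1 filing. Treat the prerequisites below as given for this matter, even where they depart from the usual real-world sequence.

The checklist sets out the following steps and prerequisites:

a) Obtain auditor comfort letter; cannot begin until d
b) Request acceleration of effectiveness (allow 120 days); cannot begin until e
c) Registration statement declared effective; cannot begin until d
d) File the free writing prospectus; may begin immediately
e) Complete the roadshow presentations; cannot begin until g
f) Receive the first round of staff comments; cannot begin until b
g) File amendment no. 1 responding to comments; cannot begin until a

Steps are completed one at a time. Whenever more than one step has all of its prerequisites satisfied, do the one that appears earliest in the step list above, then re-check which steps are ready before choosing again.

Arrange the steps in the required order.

d → a → c → g → e → b → f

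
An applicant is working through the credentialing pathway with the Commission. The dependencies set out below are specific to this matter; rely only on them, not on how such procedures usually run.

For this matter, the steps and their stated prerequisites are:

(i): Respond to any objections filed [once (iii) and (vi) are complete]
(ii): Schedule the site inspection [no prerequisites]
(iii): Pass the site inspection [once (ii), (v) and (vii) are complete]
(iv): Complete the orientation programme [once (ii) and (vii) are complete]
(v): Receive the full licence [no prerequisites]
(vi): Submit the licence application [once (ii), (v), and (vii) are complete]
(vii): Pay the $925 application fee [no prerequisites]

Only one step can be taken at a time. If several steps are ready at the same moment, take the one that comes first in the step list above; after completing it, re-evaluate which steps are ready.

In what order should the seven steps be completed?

(ii) (v) (vii) (iii) (iv) (vi) (i)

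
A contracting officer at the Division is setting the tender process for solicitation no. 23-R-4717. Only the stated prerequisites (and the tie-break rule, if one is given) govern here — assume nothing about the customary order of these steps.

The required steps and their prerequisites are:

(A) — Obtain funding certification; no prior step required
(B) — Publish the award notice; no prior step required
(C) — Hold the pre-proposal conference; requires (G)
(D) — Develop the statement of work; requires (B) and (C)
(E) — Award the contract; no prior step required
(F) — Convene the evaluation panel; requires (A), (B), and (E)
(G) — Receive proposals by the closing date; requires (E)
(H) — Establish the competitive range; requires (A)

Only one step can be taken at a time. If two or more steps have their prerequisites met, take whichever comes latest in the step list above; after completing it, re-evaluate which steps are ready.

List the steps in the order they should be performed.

(E), (G), (C), (B), (D), (A), (H), (F)

(E), (B) and (A) have no prerequisites; (E) is listed later, so (E) is first.
Now (G), (B) and (A) have their prerequisites met. (G) is listed later, so (G) next.
(C) now also ready, so the ready set is {(C), (B), (A)}; (C) is listed later → (C).
Now (B) and (A) have their prerequisites met. (B) is listed later, so (B) next.
Ready: (D) and (A). (D) is listed later → (D).
(A) is the only step now ready → (A).
Now (H) and (F) have their prerequisites met. (H) is listed later, so (H) next.
That leaves (F) as the only ready step → (F).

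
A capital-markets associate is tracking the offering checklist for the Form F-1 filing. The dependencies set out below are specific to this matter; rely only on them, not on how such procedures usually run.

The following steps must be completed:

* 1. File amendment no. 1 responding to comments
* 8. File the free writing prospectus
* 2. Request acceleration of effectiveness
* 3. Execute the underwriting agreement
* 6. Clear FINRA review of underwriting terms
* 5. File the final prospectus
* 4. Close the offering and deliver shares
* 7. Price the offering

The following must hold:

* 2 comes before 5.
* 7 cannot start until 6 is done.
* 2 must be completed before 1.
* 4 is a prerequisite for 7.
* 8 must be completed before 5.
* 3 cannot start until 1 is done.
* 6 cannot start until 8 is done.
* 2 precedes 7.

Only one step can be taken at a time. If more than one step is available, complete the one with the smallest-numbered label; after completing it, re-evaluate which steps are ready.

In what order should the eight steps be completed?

2, 4 and 8 have no prerequisites; 2 has the earlier label, so 2 is first.
1 now also ready, so the ready set is {1, 4, 8}; 1 has the earlier label → 1.
Ready: 3, 4 and 8. 3 has the earlier label → 3.
4 and 8 are both available; 4 has the earlier label → 4.
8 is the only step now ready → 8.
Ready: 5 and 6. 5 has the earlier label → 5.
That leaves 6 as the only ready step → 6.
That leaves 7 as the only ready step → 7.

2 → 1 → 3 → 4 → 8 → 5 → 6 → 7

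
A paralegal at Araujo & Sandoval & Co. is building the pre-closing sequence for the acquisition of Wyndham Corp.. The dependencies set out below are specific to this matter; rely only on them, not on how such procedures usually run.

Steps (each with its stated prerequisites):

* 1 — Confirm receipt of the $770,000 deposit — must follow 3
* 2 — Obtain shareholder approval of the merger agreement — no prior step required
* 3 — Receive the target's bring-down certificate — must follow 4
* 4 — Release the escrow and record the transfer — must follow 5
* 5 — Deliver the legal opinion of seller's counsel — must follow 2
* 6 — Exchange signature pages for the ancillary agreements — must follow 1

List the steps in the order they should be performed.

2, 5, 4, 3, 1, 6

Only 2 has no prerequisites, so it is first.
5 is the only step now ready → 5.
Next only 4 has its prerequisites met → 4.
That leaves 3 as the only ready step → 3.
1 is the only step now ready → 1.
6 needed 1, now all done → 6.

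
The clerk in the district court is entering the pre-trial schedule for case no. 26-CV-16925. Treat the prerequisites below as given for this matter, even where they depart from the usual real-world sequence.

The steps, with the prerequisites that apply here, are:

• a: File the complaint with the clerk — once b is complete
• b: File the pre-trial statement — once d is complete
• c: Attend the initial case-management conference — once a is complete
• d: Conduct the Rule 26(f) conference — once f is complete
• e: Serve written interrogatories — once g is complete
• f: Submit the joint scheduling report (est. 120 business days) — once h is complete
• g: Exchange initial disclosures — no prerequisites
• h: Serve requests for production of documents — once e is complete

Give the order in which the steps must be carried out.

g → e → h → f → d → b → a → c

g is the only step with nothing outstanding, so it goes first.
e needed g, now all done → e.
h is the only step now ready → h.
That leaves f as the only ready step → f.
d is the only step now ready → d.
Next only b has its prerequisites met → b.
a is the only step now ready → a.
c needed a, now all done → c.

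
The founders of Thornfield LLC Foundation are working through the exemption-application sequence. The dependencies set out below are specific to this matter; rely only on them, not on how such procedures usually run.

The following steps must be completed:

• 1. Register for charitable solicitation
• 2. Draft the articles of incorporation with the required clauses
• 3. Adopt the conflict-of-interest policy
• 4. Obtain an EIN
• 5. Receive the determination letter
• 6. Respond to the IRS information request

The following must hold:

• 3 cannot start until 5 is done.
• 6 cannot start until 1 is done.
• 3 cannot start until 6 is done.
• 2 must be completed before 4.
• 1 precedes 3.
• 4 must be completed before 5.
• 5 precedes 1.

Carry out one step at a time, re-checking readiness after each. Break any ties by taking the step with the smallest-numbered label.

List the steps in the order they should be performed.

2, 4, 5, 1, 6, 3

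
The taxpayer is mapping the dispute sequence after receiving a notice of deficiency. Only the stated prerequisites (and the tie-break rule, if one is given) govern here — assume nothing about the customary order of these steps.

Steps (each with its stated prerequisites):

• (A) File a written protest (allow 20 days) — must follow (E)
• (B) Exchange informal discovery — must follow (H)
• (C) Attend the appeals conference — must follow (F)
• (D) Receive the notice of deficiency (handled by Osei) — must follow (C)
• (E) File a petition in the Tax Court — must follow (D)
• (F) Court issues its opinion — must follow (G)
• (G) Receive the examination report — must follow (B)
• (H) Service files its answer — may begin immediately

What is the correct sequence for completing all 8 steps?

(H) is the only step with nothing outstanding, so it goes first.
(B) needed (H), now all done → (B).
(G) is the only step now ready → (G).
That leaves (F) as the only ready step → (F).
(C) needed (F), now all done → (C).
That leaves (D) as the only ready step → (D).
(E) needed (D), now all done → (E).
Next only (A) has its prerequisites met → (A).

(H) (B) (G) (F) (C) (D) (E) (A)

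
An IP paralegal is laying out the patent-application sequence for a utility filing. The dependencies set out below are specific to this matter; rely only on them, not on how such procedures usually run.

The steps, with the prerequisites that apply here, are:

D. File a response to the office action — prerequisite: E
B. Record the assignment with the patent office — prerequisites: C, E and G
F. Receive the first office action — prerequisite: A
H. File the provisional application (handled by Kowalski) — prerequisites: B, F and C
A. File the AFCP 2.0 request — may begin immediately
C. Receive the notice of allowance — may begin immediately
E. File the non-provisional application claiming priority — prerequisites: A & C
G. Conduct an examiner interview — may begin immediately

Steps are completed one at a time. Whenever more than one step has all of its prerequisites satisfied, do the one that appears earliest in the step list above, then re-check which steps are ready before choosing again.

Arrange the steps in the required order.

A, F, C, E, D, G, B, H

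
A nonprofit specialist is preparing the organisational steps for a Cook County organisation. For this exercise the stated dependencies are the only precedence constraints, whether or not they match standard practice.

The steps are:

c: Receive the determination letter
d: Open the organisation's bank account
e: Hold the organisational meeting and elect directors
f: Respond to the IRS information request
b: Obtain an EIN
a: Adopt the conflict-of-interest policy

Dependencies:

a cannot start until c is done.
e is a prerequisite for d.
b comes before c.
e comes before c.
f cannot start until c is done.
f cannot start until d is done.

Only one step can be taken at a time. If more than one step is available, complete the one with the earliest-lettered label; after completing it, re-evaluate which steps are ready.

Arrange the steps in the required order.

b and e have no prerequisites; b has the earlier label, so b is first.
That leaves e as the only ready step → e.
Ready: c and d. c has the earlier label → c.
Ready: a and d. a has the earlier label → a.
d needed e, now all done → d.
That leaves f as the only ready step → f.

b, e, c, a, d, f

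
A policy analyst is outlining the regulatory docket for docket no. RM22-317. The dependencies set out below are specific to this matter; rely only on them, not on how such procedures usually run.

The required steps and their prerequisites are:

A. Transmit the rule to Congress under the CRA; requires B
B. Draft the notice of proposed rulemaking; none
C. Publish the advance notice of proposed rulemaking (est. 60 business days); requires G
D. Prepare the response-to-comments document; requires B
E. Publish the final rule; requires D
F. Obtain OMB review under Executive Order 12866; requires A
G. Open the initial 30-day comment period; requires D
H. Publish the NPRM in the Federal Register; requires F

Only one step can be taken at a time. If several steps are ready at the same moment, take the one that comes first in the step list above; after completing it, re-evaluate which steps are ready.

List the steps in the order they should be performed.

B A D E F G C H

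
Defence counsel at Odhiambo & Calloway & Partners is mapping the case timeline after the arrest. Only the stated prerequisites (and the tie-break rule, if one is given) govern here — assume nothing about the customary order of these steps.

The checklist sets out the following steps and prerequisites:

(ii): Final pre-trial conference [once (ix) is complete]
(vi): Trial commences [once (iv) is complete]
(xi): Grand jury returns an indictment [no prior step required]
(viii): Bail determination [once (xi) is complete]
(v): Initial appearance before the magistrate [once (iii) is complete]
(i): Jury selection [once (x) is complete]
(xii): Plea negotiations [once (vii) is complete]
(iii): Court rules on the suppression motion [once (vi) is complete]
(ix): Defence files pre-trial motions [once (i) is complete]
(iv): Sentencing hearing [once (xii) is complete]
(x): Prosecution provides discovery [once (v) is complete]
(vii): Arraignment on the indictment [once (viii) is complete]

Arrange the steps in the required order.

Only (xi) has no prerequisites, so it is first.
(viii) needed (xi), now all done → (viii).
(vii) needed (viii), now all done → (vii).
(xii) needed (vii), now all done → (xii).
That leaves (iv) as the only ready step → (iv).
(vi) is the only step now ready → (vi).
(iii) needed (vi), now all done → (iii).
Next only (v) has its prerequisites met → (v).
(x) needed (v), now all done → (x).
That leaves (i) as the only ready step → (i).
That leaves (ix) as the only ready step → (ix).
(ii) needed (ix), now all done → (ii).

(xi) → (viii) → (vii) → (xii) → (iv) → (vi) → (iii) → (v) → (x) → (i) → (ix) → (ii)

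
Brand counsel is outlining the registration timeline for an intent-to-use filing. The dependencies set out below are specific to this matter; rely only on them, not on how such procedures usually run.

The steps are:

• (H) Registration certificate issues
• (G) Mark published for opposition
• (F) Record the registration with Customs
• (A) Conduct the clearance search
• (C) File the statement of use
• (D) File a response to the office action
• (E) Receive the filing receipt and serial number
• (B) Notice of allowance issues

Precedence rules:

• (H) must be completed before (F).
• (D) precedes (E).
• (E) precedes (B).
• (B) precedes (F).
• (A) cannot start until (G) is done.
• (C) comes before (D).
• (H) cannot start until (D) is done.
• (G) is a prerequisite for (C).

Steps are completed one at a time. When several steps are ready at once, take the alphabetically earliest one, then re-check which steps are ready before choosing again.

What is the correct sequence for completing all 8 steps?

(G) (A) (C) (D) (E) (B) (H) (F)

Only (G) has no prerequisites, so it is first.
Now (A) and (C) have their prerequisites met. (A) has the earlier label, so (A) next.
Next only (C) has its prerequisites met → (C).
(D) is the only step now ready → (D).
Ready: (E) and (H). (E) has the earlier label → (E).
Ready: (B) and (H). (B) has the earlier label → (B).
(H) needed (D), now all done → (H).
(F) needed (B) and (H), now all done → (F).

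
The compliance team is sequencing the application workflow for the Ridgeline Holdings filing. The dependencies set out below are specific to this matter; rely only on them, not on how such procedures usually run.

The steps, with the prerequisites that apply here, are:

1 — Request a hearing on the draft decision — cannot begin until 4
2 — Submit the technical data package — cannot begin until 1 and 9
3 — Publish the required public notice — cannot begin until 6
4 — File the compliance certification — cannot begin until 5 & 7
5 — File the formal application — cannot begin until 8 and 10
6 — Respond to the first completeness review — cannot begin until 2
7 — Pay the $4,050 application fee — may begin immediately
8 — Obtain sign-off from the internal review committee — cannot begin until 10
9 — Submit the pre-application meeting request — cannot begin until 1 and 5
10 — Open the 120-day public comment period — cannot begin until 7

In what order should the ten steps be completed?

7 is the only step with nothing outstanding, so it goes first.
10 needed 7, now all done → 10.
8 is the only step now ready → 8.
5 is the only step now ready → 5.
Next only 4 has its prerequisites met → 4.
1 needed 4, now all done → 1.
9 needed 1 and 5, now all done → 9.
2 needed 1 and 9, now all done → 2.
Next only 6 has its prerequisites met → 6.
3 is the only step now ready → 3.

7 → 10 → 8 → 5 → 4 → 1 → 9 → 2 → 6 → 3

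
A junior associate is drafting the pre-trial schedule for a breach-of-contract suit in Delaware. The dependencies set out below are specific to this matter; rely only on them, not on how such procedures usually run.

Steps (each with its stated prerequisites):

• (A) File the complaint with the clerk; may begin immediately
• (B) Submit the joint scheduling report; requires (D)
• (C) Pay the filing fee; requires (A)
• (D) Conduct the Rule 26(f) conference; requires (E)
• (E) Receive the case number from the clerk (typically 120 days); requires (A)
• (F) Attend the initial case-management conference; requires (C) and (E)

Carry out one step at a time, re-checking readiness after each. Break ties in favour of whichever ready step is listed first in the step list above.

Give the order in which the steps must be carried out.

(A), (C), (E), (D), (B), (F)

(A) has no prerequisites → (A) first.
(C) and (E) are both available; (C) is listed earlier → (C).
(E) needed (A), now all done → (E).
(D) and (F) are both available; (D) is listed earlier → (D).
(B) and (F) are both available; (B) is listed earlier → (B).
(F) is the only step now ready → (F).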